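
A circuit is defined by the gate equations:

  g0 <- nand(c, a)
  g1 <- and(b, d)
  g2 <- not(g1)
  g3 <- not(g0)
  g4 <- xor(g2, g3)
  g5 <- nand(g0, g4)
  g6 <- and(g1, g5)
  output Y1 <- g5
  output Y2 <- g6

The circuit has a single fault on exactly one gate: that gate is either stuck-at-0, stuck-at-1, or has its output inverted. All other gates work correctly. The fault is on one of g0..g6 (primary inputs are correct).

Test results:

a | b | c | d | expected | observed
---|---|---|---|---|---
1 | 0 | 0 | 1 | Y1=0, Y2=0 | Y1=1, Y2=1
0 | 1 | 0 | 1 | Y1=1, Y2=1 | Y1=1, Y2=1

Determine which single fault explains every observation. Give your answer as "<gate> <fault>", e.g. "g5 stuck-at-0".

Fault-free values for test 1 (a=1, b=0, c=0, d=1): g0=1, g1=0, g2=1, g3=0, g4=1, g5=0, g6=0, giving Y1=0, Y2=0. Observed Y1=1, Y2=1.
Test 1: faults giving observed Y1=1, Y2=1 are {g1 stuck-at-1, g1 inverted output}.
Test 2 (a=0, b=1, c=0, d=1): fault-free g0=1, g1=1, g2=0, g3=0, g4=0, g5=1, g6=1 → Y1=1, Y2=1; observed Y1=1, Y2=1. Eliminates g1 inverted output.
Only g1 stuck-at-1 is consistent with every test.

g1 stuck-at-1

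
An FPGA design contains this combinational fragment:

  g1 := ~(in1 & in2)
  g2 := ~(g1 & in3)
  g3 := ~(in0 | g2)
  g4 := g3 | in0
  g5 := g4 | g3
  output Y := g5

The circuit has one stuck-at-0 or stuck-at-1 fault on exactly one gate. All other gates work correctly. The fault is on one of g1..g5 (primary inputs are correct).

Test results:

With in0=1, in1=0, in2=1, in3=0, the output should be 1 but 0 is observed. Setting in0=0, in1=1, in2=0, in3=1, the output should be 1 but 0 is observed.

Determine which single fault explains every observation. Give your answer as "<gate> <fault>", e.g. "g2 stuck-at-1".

g5 stuck-at-0

Fault-free values for test 1 (in0=1, in1=0, in2=1, in3=0): g1=1, g2=1, g3=0, g4=1, g5=1, giving Y=1. Observed 0.
Test 1: faults giving observed 0 are {g4 stuck-at-0, g5 stuck-at-0}.
Test 2 (in0=0, in1=1, in2=0, in3=1): fault-free g1=1, g2=0, g3=1, g4=1, g5=1 → 1; observed 0. Eliminates g4 stuck-at-0.
Only g5 stuck-at-0 is consistent with every test.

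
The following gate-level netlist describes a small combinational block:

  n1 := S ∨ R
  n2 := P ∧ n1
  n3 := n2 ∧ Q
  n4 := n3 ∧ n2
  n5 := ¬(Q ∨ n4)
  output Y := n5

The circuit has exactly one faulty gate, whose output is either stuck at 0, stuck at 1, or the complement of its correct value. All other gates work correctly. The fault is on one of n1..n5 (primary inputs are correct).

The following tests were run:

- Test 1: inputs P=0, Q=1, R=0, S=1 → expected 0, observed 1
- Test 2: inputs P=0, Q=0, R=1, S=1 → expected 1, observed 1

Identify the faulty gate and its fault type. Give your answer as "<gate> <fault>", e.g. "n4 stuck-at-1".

Fault-free values for test 1 (P=0, Q=1, R=0, S=1): n1=1, n2=0, n3=0, n4=0, n5=0, giving Y=0. Observed 1.
Test 1: faults giving observed 1 are {n5 stuck-at-1, n5 inverted output}.
Test 2 (P=0, Q=0, R=1, S=1): fault-free n1=1, n2=0, n3=0, n4=0, n5=1 → 1; observed 1. Eliminates n5 inverted output.
Only n5 stuck-at-1 is consistent with every test.

n5 stuck-at-1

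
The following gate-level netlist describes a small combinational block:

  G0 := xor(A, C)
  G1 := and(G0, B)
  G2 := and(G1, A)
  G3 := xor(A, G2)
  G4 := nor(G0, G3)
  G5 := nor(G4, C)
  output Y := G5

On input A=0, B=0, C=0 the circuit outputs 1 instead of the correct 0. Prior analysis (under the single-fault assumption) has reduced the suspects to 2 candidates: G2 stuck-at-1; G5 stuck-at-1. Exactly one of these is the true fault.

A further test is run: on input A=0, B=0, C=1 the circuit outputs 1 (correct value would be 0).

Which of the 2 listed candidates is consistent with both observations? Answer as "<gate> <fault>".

G5 stuck-at-1

Evaluate each candidate on input A=0, B=0, C=1:
  G2 stuck-at-1: G0=1, G1=0, G2=1 [stuck-at-1], G3=1, G4=0, G5=0 → 0 — eliminated
  G5 stuck-at-1: G0=1, G1=0, G2=0, G3=0, G4=0, G5=1 [stuck-at-1] → 1 — matches
Only G5 stuck-at-1 reproduces the observed 1.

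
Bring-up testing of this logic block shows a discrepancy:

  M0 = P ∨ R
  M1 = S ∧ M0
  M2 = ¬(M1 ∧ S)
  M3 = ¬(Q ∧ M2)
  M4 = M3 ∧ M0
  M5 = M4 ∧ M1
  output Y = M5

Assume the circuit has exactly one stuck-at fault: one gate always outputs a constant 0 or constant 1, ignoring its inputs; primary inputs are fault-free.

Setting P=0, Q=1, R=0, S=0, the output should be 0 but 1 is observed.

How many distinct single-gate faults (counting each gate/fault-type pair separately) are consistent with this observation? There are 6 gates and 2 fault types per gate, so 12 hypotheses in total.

Fault-free: M0=0, M1=0, M2=1, M3=0, M4=0, M5=0 → 0. Observed 1.
  M0 stuck-at-0: output 0 ✗
  M0 stuck-at-1: output 0 ✗
  M1 stuck-at-0: output 0 ✗
  M1 stuck-at-1: output 0 ✗
  M2 stuck-at-0: output 0 ✗
  M2 stuck-at-1: output 0 ✗
  M3 stuck-at-0: output 0 ✗
  M3 stuck-at-1: output 0 ✗
  M4 stuck-at-0: output 0 ✗
  M4 stuck-at-1: output 0 ✗
  M5 stuck-at-0: output 0 ✗
  M5 stuck-at-1: output 1 ✓
Consistent faults: {M5 stuck-at-1} — 1 in all.

1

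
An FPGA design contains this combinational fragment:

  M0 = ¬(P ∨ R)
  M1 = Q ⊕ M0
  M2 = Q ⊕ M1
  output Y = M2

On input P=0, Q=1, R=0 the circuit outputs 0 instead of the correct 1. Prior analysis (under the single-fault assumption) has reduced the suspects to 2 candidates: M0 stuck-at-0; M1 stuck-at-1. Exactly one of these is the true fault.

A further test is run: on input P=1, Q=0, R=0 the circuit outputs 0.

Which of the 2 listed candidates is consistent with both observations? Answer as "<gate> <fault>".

Evaluate each candidate on input P=1, Q=0, R=0:
  M0 stuck-at-0: M0=0 [stuck-at-0], M1=0, M2=0 → 0 — matches
  M1 stuck-at-1: M0=0, M1=1 [stuck-at-1], M2=1 → 1 — eliminated
Only M0 stuck-at-0 reproduces the observed 0.

M0 stuck-at-0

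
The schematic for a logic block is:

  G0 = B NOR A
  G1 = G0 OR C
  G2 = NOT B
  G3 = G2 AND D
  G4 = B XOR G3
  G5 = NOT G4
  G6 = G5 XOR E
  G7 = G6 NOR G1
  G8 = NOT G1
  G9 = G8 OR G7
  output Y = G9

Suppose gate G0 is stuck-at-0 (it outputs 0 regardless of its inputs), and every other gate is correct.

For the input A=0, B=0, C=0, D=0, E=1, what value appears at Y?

1

Propagate with G0 forced: G0=0 [stuck-at-0], G1=0, G2=1, G3=0, G4=0, G5=1, G6=0, G7=1, G8=1, G9=1.
So Y = 1. (Without the fault it would be 0.)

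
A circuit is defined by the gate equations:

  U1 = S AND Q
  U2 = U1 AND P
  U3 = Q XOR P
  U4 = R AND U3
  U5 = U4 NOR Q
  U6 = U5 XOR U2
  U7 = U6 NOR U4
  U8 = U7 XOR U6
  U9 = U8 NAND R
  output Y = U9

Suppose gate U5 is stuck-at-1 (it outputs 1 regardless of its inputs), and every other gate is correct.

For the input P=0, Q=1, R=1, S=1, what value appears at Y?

Propagate with U5 forced: U1=1, U2=0, U3=1, U4=1, U5=1 [stuck-at-1], U6=1, U7=0, U8=1, U9=0.
So Y = 0. (Without the fault it would be 1.)

0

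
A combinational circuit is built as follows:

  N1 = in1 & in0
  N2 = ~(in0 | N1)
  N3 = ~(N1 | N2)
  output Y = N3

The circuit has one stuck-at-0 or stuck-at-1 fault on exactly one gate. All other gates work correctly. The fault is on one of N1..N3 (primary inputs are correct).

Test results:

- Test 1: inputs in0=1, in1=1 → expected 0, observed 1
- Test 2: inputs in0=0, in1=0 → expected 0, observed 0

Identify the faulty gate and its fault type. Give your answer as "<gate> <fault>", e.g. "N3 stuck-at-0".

N1 stuck-at-0

Fault-free values for test 1 (in0=1, in1=1): N1=1, N2=0, N3=0, giving Y=0. Observed 1.
Test 1: faults giving observed 1 are {N1 stuck-at-0, N3 stuck-at-1}.
Test 2 (in0=0, in1=0): fault-free N1=0, N2=1, N3=0 → 0; observed 0. Eliminates N3 stuck-at-1.
Only N1 stuck-at-0 is consistent with every test.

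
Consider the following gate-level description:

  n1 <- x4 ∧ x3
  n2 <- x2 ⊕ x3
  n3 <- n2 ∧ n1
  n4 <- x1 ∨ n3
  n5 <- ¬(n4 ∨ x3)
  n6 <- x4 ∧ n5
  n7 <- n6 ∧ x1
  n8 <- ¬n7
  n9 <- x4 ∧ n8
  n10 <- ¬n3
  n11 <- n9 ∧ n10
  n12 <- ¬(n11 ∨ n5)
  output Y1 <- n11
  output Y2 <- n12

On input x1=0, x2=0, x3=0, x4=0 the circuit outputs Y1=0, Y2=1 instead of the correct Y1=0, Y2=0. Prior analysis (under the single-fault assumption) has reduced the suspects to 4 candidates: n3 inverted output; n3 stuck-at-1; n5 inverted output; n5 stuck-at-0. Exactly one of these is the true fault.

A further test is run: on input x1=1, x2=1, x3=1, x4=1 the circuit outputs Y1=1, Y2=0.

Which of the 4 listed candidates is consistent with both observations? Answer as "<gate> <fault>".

n5 stuck-at-0

Evaluate each candidate on input x1=1, x2=1, x3=1, x4=1:
  n3 inverted output: n1=1, n2=0, n3=1 [inverted output], n4=1, n5=0, n6=0, n7=0, n8=1, n9=1, n10=0, n11=0, n12=1 → Y1=0, Y2=1 — eliminated
  n3 stuck-at-1: n1=1, n2=0, n3=1 [stuck-at-1], n4=1, n5=0, n6=0, n7=0, n8=1, n9=1, n10=0, n11=0, n12=1 → Y1=0, Y2=1 — eliminated
  n5 inverted output: n1=1, n2=0, n3=0, n4=1, n5=1 [inverted output], n6=1, n7=1, n8=0, n9=0, n10=1, n11=0, n12=0 → Y1=0, Y2=0 — eliminated
  n5 stuck-at-0: n1=1, n2=0, n3=0, n4=1, n5=0 [stuck-at-0], n6=0, n7=0, n8=1, n9=1, n10=1, n11=1, n12=0 → Y1=1, Y2=0 — matches
Only n5 stuck-at-0 reproduces the observed Y1=1, Y2=0.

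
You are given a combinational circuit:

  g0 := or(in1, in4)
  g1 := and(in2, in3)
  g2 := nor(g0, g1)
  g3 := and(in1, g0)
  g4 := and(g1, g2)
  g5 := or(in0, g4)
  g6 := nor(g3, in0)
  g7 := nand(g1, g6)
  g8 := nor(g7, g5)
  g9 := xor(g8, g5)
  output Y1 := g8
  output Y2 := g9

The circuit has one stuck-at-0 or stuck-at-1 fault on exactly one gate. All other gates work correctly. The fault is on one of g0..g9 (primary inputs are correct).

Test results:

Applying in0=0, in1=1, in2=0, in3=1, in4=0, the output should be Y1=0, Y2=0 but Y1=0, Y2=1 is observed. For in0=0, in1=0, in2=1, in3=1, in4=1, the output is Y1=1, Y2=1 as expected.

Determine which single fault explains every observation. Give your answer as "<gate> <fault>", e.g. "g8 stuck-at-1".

g9 stuck-at-1

Fault-free values for test 1 (in0=0, in1=1, in2=0, in3=1, in4=0): g0=1, g1=0, g2=0, g3=1, g4=0, g5=0, g6=0, g7=1, g8=0, g9=0, giving Y1=0, Y2=0. Observed Y1=0, Y2=1.
Test 1: faults giving observed Y1=0, Y2=1 are {g4 stuck-at-1, g5 stuck-at-1, g9 stuck-at-1}.
Test 2 (in0=0, in1=0, in2=1, in3=1, in4=1): fault-free g0=1, g1=1, g2=0, g3=0, g4=0, g5=0, g6=1, g7=0, g8=1, g9=1 → Y1=1, Y2=1; observed Y1=1, Y2=1. Eliminates g4 stuck-at-1, g5 stuck-at-1.
Only g9 stuck-at-1 is consistent with every test.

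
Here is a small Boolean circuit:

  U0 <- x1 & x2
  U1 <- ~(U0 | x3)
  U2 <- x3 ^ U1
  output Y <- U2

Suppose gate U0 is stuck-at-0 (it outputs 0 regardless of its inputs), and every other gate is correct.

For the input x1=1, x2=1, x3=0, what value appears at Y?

Propagate with U0 forced: U0=0 [stuck-at-0], U1=1, U2=1.
So Y = 1. (Without the fault it would be 0.)

1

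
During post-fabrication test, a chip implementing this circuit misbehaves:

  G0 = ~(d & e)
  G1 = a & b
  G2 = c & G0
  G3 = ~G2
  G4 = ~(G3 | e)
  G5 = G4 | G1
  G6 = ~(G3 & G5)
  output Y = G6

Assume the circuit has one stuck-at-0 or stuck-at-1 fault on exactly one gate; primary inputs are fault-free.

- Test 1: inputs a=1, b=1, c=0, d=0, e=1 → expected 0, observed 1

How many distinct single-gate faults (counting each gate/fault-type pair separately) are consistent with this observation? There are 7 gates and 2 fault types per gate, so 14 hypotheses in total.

Fault-free: G0=1, G1=1, G2=0, G3=1, G4=0, G5=1, G6=0 → 0. Observed 1.
  G0 stuck-at-0: output 0 ✗
  G0 stuck-at-1: output 0 ✗
  G1 stuck-at-0: output 1 ✓
  G1 stuck-at-1: output 0 ✗
  G2 stuck-at-0: output 0 ✗
  G2 stuck-at-1: output 1 ✓
  G3 stuck-at-0: output 1 ✓
  G3 stuck-at-1: output 0 ✗
  G4 stuck-at-0: output 0 ✗
  G4 stuck-at-1: output 0 ✗
  G5 stuck-at-0: output 1 ✓
  G5 stuck-at-1: output 0 ✗
  G6 stuck-at-0: output 0 ✗
  G6 stuck-at-1: output 1 ✓
Consistent faults: {G1 stuck-at-0, G2 stuck-at-1, G3 stuck-at-0, G5 stuck-at-0, G6 stuck-at-1} — 5 in all.

5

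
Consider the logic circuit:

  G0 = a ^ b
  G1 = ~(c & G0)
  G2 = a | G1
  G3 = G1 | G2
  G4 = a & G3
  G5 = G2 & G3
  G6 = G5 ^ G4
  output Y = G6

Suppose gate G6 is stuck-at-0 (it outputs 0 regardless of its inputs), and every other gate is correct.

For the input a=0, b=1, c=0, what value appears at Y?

Propagate with G6 forced: G0=1, G1=1, G2=1, G3=1, G4=0, G5=1, G6=0 [stuck-at-0].
So Y = 0. (Without the fault it would be 1.)

0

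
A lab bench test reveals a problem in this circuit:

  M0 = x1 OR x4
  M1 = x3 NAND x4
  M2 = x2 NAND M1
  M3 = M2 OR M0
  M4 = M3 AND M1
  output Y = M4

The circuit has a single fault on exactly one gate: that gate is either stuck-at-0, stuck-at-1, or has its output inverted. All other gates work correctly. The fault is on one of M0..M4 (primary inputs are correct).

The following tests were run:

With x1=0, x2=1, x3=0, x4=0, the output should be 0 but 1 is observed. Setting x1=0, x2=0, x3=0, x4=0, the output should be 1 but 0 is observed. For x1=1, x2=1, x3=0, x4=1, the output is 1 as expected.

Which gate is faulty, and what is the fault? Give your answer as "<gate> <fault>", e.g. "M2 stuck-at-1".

M2 inverted output

Fault-free values for test 1 (x1=0, x2=1, x3=0, x4=0): M0=0, M1=1, M2=0, M3=0, M4=0, giving Y=0. Observed 1.
Test 1: faults giving observed 1 are {M0 stuck-at-1, M0 inverted output, M2 stuck-at-1, M2 inverted output, M3 stuck-at-1, M3 inverted output, M4 stuck-at-1, M4 inverted output}.
Test 2 (x1=0, x2=0, x3=0, x4=0): fault-free M0=0, M1=1, M2=1, M3=1, M4=1 → 1; observed 0. Eliminates M0 stuck-at-1, M0 inverted output, M2 stuck-at-1, M3 stuck-at-1, M4 stuck-at-1.
Test 3 (x1=1, x2=1, x3=0, x4=1): fault-free M0=1, M1=1, M2=0, M3=1, M4=1 → 1; observed 1. Eliminates M3 inverted output, M4 inverted output.
Only M2 inverted output is consistent with every test.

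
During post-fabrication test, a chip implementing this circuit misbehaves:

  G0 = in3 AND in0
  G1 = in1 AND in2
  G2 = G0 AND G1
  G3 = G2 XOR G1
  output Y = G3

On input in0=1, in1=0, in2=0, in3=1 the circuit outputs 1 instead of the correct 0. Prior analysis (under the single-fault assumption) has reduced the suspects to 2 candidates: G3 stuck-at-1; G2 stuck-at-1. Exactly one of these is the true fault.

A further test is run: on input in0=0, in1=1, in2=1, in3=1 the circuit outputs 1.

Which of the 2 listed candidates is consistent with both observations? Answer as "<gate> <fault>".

Evaluate each candidate on input in0=0, in1=1, in2=1, in3=1:
  G3 stuck-at-1: G0=0, G1=1, G2=0, G3=1 [stuck-at-1] → 1 — matches
  G2 stuck-at-1: G0=0, G1=1, G2=1 [stuck-at-1], G3=0 → 0 — eliminated
Only G3 stuck-at-1 reproduces the observed 1.

G3 stuck-at-1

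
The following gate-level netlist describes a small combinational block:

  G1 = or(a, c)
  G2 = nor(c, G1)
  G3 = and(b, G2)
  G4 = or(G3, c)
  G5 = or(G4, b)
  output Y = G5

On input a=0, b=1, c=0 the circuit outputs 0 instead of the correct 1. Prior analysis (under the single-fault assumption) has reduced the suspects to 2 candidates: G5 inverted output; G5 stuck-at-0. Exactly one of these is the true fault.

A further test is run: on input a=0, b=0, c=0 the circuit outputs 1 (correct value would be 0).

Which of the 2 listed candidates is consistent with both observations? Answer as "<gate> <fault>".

Evaluate each candidate on input a=0, b=0, c=0:
  G5 inverted output: G1=0, G2=1, G3=0, G4=0, G5=1 [inverted output] → 1 — matches
  G5 stuck-at-0: G1=0, G2=1, G3=0, G4=0, G5=0 [stuck-at-0] → 0 — eliminated
Only G5 inverted output reproduces the observed 1.

G5 inverted output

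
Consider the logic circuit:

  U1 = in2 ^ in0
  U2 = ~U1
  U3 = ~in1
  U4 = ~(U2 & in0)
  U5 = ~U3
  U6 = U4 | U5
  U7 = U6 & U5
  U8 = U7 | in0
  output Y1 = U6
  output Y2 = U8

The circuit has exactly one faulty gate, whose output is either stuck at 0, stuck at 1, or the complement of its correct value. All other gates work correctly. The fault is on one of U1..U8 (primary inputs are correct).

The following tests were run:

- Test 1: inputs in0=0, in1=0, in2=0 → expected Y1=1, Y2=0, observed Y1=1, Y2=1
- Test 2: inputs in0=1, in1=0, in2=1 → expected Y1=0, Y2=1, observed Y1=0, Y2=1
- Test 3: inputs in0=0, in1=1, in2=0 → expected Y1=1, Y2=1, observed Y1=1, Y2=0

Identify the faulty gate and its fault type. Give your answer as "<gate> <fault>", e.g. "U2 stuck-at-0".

U7 inverted output

Fault-free values for test 1 (in0=0, in1=0, in2=0): U1=0, U2=1, U3=1, U4=1, U5=0, U6=1, U7=0, U8=0, giving Y1=1, Y2=0. Observed Y1=1, Y2=1.
Test 1: faults giving observed Y1=1, Y2=1 are {U3 stuck-at-0, U3 inverted output, U5 stuck-at-1, U5 inverted output, U7 stuck-at-1, U7 inverted output, U8 stuck-at-1, U8 inverted output}.
Test 2 (in0=1, in1=0, in2=1): fault-free U1=0, U2=1, U3=1, U4=0, U5=0, U6=0, U7=0, U8=1 → Y1=0, Y2=1; observed Y1=0, Y2=1. Eliminates U3 stuck-at-0, U3 inverted output, U5 stuck-at-1, U5 inverted output, U8 inverted output.
Test 3 (in0=0, in1=1, in2=0): fault-free U1=0, U2=1, U3=0, U4=1, U5=1, U6=1, U7=1, U8=1 → Y1=1, Y2=1; observed Y1=1, Y2=0. Eliminates U7 stuck-at-1, U8 stuck-at-1.
Only U7 inverted output is consistent with every test.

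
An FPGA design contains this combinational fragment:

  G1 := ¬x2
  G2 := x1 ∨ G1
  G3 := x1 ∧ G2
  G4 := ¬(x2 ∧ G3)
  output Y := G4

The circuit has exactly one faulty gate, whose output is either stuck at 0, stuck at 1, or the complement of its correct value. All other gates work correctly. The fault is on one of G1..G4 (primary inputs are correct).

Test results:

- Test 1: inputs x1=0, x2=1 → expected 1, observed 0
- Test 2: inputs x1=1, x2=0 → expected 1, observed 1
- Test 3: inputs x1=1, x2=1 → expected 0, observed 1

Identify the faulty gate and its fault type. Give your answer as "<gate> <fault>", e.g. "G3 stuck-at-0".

Fault-free values for test 1 (x1=0, x2=1): G1=0, G2=0, G3=0, G4=1, giving Y=1. Observed 0.
Test 1: faults giving observed 0 are {G3 stuck-at-1, G3 inverted output, G4 stuck-at-0, G4 inverted output}.
Test 2 (x1=1, x2=0): fault-free G1=1, G2=1, G3=1, G4=1 → 1; observed 1. Eliminates G4 stuck-at-0, G4 inverted output.
Test 3 (x1=1, x2=1): fault-free G1=0, G2=1, G3=1, G4=0 → 0; observed 1. Eliminates G3 stuck-at-1.
Only G3 inverted output is consistent with every test.

G3 inverted output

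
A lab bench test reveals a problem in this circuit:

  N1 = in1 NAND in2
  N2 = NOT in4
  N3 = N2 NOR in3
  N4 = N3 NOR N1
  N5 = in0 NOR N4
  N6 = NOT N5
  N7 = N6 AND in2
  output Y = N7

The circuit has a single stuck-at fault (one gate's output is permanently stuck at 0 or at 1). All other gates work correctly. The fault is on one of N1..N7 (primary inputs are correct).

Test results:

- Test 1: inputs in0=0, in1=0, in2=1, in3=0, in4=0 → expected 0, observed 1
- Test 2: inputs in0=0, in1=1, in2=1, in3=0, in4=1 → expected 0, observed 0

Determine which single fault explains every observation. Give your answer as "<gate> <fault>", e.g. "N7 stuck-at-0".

Fault-free values for test 1 (in0=0, in1=0, in2=1, in3=0, in4=0): N1=1, N2=1, N3=0, N4=0, N5=1, N6=0, N7=0, giving Y=0. Observed 1.
Test 1: faults giving observed 1 are {N1 stuck-at-0, N4 stuck-at-1, N5 stuck-at-0, N6 stuck-at-1, N7 stuck-at-1}.
Test 2 (in0=0, in1=1, in2=1, in3=0, in4=1): fault-free N1=0, N2=0, N3=1, N4=0, N5=1, N6=0, N7=0 → 0; observed 0. Eliminates N4 stuck-at-1, N5 stuck-at-0, N6 stuck-at-1, N7 stuck-at-1.
Only N1 stuck-at-0 is consistent with every test.

N1 stuck-at-0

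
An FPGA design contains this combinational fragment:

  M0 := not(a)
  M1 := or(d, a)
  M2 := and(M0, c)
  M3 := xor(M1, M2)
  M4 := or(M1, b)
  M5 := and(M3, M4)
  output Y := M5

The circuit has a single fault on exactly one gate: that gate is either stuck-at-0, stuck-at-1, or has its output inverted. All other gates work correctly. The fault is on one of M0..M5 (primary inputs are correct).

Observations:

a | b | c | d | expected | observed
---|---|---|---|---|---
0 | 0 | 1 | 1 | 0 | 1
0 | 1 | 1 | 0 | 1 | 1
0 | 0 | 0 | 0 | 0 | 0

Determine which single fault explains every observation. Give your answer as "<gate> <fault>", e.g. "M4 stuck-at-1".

Fault-free values for test 1 (a=0, b=0, c=1, d=1): M0=1, M1=1, M2=1, M3=0, M4=1, M5=0, giving Y=0. Observed 1.
Test 1: faults giving observed 1 are {M0 stuck-at-0, M0 inverted output, M2 stuck-at-0, M2 inverted output, M3 stuck-at-1, M3 inverted output, M5 stuck-at-1, M5 inverted output}.
Test 2 (a=0, b=1, c=1, d=0): fault-free M0=1, M1=0, M2=1, M3=1, M4=1, M5=1 → 1; observed 1. Eliminates M0 stuck-at-0, M0 inverted output, M2 stuck-at-0, M2 inverted output, M3 inverted output, M5 inverted output.
Test 3 (a=0, b=0, c=0, d=0): fault-free M0=1, M1=0, M2=0, M3=0, M4=0, M5=0 → 0; observed 0. Eliminates M5 stuck-at-1.
Only M3 stuck-at-1 is consistent with every test.

M3 stuck-at-1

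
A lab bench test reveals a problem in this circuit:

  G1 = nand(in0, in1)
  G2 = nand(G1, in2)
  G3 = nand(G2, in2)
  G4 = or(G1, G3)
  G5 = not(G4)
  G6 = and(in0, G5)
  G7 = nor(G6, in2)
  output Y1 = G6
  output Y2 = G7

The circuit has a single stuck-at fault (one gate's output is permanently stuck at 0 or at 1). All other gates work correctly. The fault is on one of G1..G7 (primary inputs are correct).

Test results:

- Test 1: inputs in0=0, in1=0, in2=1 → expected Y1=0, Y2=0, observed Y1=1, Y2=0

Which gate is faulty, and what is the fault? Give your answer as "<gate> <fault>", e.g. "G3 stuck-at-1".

Fault-free values for test 1 (in0=0, in1=0, in2=1): G1=1, G2=0, G3=1, G4=1, G5=0, G6=0, G7=0, giving Y1=0, Y2=0. Observed Y1=1, Y2=0.
Test 1: faults giving observed Y1=1, Y2=0 are {G6 stuck-at-1}.
Only G6 stuck-at-1 is consistent with every test.

G6 stuck-at-1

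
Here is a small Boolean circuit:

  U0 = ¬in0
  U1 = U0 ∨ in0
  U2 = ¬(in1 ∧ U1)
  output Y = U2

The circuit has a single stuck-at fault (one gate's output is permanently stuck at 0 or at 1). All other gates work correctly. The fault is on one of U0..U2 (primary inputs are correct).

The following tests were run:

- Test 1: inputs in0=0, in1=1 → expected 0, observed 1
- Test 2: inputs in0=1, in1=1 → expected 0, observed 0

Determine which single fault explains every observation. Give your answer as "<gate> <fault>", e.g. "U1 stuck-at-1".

Fault-free values for test 1 (in0=0, in1=1): U0=1, U1=1, U2=0, giving Y=0. Observed 1.
Test 1: faults giving observed 1 are {U0 stuck-at-0, U1 stuck-at-0, U2 stuck-at-1}.
Test 2 (in0=1, in1=1): fault-free U0=0, U1=1, U2=0 → 0; observed 0. Eliminates U1 stuck-at-0, U2 stuck-at-1.
Only U0 stuck-at-0 is consistent with every test.

U0 stuck-at-0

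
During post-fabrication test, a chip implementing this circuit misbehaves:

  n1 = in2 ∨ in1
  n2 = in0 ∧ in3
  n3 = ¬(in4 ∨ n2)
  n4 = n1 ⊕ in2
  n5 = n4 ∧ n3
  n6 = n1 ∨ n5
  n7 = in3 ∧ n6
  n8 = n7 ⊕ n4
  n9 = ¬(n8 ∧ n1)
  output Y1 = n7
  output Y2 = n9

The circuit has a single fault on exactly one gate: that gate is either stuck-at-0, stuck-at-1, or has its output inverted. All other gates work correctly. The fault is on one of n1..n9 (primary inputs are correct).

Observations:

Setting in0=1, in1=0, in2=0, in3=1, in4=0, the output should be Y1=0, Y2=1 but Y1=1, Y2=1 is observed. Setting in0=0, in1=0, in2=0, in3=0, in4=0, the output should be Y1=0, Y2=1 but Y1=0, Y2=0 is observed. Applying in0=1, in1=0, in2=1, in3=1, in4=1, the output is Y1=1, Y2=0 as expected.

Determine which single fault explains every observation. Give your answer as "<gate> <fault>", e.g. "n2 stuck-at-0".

Fault-free values for test 1 (in0=1, in1=0, in2=0, in3=1, in4=0): n1=0, n2=1, n3=0, n4=0, n5=0, n6=0, n7=0, n8=0, n9=1, giving Y1=0, Y2=1. Observed Y1=1, Y2=1.
Test 1: faults giving observed Y1=1, Y2=1 are {n1 stuck-at-1, n1 inverted output, n5 stuck-at-1, n5 inverted output, n6 stuck-at-1, n6 inverted output, n7 stuck-at-1, n7 inverted output}.
Test 2 (in0=0, in1=0, in2=0, in3=0, in4=0): fault-free n1=0, n2=0, n3=1, n4=0, n5=0, n6=0, n7=0, n8=0, n9=1 → Y1=0, Y2=1; observed Y1=0, Y2=0. Eliminates n5 stuck-at-1, n5 inverted output, n6 stuck-at-1, n6 inverted output, n7 stuck-at-1, n7 inverted output.
Test 3 (in0=1, in1=0, in2=1, in3=1, in4=1): fault-free n1=1, n2=1, n3=0, n4=0, n5=0, n6=1, n7=1, n8=1, n9=0 → Y1=1, Y2=0; observed Y1=1, Y2=0. Eliminates n1 inverted output.
Only n1 stuck-at-1 is consistent with every test.

n1 stuck-at-1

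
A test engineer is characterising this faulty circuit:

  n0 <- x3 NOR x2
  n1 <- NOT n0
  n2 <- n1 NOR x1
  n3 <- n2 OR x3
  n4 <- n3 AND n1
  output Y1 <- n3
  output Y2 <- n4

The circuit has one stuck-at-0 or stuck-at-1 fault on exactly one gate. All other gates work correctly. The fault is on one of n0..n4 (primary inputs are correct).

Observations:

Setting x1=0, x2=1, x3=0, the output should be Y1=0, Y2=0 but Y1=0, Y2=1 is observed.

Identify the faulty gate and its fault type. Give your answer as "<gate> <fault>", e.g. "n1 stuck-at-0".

n4 stuck-at-1

Fault-free values for test 1 (x1=0, x2=1, x3=0): n0=0, n1=1, n2=0, n3=0, n4=0, giving Y1=0, Y2=0. Observed Y1=0, Y2=1.
Test 1: faults giving observed Y1=0, Y2=1 are {n4 stuck-at-1}.
Only n4 stuck-at-1 is consistent with every test.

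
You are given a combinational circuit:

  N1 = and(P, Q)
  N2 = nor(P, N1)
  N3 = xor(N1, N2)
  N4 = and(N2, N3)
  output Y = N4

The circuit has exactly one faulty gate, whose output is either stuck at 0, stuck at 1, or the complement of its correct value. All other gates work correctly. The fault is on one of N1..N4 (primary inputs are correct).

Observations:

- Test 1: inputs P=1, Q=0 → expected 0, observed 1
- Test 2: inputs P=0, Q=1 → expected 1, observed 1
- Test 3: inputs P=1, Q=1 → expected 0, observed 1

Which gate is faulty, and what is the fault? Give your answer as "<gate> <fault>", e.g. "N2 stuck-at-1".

N4 stuck-at-1

Fault-free values for test 1 (P=1, Q=0): N1=0, N2=0, N3=0, N4=0, giving Y=0. Observed 1.
Test 1: faults giving observed 1 are {N2 stuck-at-1, N2 inverted output, N4 stuck-at-1, N4 inverted output}.
Test 2 (P=0, Q=1): fault-free N1=0, N2=1, N3=1, N4=1 → 1; observed 1. Eliminates N2 inverted output, N4 inverted output.
Test 3 (P=1, Q=1): fault-free N1=1, N2=0, N3=1, N4=0 → 0; observed 1. Eliminates N2 stuck-at-1.
Only N4 stuck-at-1 is consistent with every test.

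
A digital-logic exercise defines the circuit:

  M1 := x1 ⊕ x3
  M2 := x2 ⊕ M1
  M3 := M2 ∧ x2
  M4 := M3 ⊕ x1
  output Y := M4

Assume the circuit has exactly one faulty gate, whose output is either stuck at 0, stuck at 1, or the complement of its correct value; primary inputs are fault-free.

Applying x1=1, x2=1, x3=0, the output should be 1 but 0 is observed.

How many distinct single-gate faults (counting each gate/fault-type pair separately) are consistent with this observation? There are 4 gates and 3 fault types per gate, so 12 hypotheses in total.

8

Fault-free: M1=1, M2=0, M3=0, M4=1 → 1. Observed 0.
  M1 stuck-at-0: output 0 ✓
  M1 stuck-at-1: output 1 ✗
  M1 inverted output: output 0 ✓
  M2 stuck-at-0: output 1 ✗
  M2 stuck-at-1: output 0 ✓
  M2 inverted output: output 0 ✓
  M3 stuck-at-0: output 1 ✗
  M3 stuck-at-1: output 0 ✓
  M3 inverted output: output 0 ✓
  M4 stuck-at-0: output 0 ✓
  M4 stuck-at-1: output 1 ✗
  M4 inverted output: output 0 ✓
Consistent faults: {M1 stuck-at-0, M1 inverted output, M2 stuck-at-1, M2 inverted output, M3 stuck-at-1, M3 inverted output, M4 stuck-at-0, M4 inverted output} — 8 in all.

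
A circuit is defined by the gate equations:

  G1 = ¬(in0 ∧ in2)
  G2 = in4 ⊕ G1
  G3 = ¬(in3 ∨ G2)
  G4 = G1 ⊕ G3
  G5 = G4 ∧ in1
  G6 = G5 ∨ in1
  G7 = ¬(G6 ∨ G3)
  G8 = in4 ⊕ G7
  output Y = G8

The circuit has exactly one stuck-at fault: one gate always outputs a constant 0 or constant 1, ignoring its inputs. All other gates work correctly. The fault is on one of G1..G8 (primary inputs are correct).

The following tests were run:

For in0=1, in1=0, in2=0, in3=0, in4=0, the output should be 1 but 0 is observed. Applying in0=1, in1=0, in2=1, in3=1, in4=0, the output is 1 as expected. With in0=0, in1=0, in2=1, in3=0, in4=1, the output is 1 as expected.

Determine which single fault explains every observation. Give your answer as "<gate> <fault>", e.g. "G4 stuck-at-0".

Fault-free values for test 1 (in0=1, in1=0, in2=0, in3=0, in4=0): G1=1, G2=1, G3=0, G4=1, G5=0, G6=0, G7=1, G8=1, giving Y=1. Observed 0.
Test 1: faults giving observed 0 are {G1 stuck-at-0, G2 stuck-at-0, G3 stuck-at-1, G5 stuck-at-1, G6 stuck-at-1, G7 stuck-at-0, G8 stuck-at-0}.
Test 2 (in0=1, in1=0, in2=1, in3=1, in4=0): fault-free G1=0, G2=0, G3=0, G4=0, G5=0, G6=0, G7=1, G8=1 → 1; observed 1. Eliminates G3 stuck-at-1, G5 stuck-at-1, G6 stuck-at-1, G7 stuck-at-0, G8 stuck-at-0.
Test 3 (in0=0, in1=0, in2=1, in3=0, in4=1): fault-free G1=1, G2=0, G3=1, G4=0, G5=0, G6=0, G7=0, G8=1 → 1; observed 1. Eliminates G1 stuck-at-0.
Only G2 stuck-at-0 is consistent with every test.

G2 stuck-at-0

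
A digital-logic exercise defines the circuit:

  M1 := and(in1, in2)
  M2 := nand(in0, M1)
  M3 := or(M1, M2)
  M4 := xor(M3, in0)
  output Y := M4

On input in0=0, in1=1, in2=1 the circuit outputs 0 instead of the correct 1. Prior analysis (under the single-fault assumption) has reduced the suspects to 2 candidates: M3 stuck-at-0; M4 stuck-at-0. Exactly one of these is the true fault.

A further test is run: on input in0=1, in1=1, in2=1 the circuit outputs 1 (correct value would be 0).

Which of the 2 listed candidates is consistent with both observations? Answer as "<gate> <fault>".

M3 stuck-at-0

Evaluate each candidate on input in0=1, in1=1, in2=1:
  M3 stuck-at-0: M1=1, M2=0, M3=0 [stuck-at-0], M4=1 → 1 — matches
  M4 stuck-at-0: M1=1, M2=0, M3=1, M4=0 [stuck-at-0] → 0 — eliminated
Only M3 stuck-at-0 reproduces the observed 1.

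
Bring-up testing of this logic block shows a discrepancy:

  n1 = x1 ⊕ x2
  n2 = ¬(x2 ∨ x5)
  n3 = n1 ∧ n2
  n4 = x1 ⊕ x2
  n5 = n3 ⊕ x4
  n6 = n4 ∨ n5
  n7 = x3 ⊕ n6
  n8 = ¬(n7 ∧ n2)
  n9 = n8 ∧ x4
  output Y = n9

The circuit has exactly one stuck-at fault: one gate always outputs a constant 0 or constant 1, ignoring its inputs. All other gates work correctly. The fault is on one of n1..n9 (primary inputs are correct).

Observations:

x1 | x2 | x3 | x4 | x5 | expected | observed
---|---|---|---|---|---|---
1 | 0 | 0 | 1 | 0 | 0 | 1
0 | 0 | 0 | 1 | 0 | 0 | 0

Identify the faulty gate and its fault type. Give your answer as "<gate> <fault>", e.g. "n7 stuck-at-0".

Fault-free values for test 1 (x1=1, x2=0, x3=0, x4=1, x5=0): n1=1, n2=1, n3=1, n4=1, n5=0, n6=1, n7=1, n8=0, n9=0, giving Y=0. Observed 1.
Test 1: faults giving observed 1 are {n2 stuck-at-0, n4 stuck-at-0, n6 stuck-at-0, n7 stuck-at-0, n8 stuck-at-1, n9 stuck-at-1}.
Test 2 (x1=0, x2=0, x3=0, x4=1, x5=0): fault-free n1=0, n2=1, n3=0, n4=0, n5=1, n6=1, n7=1, n8=0, n9=0 → 0; observed 0. Eliminates n2 stuck-at-0, n6 stuck-at-0, n7 stuck-at-0, n8 stuck-at-1, n9 stuck-at-1.
Only n4 stuck-at-0 is consistent with every test.

n4 stuck-at-0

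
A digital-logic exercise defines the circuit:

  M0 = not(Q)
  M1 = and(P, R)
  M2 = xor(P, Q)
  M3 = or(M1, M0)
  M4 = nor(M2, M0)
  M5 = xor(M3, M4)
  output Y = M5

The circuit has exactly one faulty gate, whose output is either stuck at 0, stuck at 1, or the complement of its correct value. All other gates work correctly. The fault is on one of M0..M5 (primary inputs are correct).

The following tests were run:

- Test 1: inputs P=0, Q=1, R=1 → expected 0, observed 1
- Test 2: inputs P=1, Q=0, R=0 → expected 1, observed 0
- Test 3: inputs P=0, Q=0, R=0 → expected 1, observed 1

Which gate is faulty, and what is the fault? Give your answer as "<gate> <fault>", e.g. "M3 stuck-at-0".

M0 inverted output

Fault-free values for test 1 (P=0, Q=1, R=1): M0=0, M1=0, M2=1, M3=0, M4=0, M5=0, giving Y=0. Observed 1.
Test 1: faults giving observed 1 are {M0 stuck-at-1, M0 inverted output, M1 stuck-at-1, M1 inverted output, M2 stuck-at-0, M2 inverted output, M3 stuck-at-1, M3 inverted output, M4 stuck-at-1, M4 inverted output, M5 stuck-at-1, M5 inverted output}.
Test 2 (P=1, Q=0, R=0): fault-free M0=1, M1=0, M2=1, M3=1, M4=0, M5=1 → 1; observed 0. Eliminates M0 stuck-at-1, M1 stuck-at-1, M1 inverted output, M2 stuck-at-0, M2 inverted output, M3 stuck-at-1, M5 stuck-at-1.
Test 3 (P=0, Q=0, R=0): fault-free M0=1, M1=0, M2=0, M3=1, M4=0, M5=1 → 1; observed 1. Eliminates M3 inverted output, M4 stuck-at-1, M4 inverted output, M5 inverted output.
Only M0 inverted output is consistent with every test.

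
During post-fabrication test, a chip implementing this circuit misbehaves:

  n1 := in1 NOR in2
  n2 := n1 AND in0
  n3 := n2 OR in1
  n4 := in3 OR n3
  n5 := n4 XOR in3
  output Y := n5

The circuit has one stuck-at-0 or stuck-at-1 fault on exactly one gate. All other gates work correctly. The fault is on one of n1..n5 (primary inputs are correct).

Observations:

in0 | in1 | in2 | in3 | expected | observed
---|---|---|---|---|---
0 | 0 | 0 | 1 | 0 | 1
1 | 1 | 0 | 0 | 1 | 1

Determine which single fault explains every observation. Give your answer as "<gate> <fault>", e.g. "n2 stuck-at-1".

n5 stuck-at-1

Fault-free values for test 1 (in0=0, in1=0, in2=0, in3=1): n1=1, n2=0, n3=0, n4=1, n5=0, giving Y=0. Observed 1.
Test 1: faults giving observed 1 are {n4 stuck-at-0, n5 stuck-at-1}.
Test 2 (in0=1, in1=1, in2=0, in3=0): fault-free n1=0, n2=0, n3=1, n4=1, n5=1 → 1; observed 1. Eliminates n4 stuck-at-0.
Only n5 stuck-at-1 is consistent with every test.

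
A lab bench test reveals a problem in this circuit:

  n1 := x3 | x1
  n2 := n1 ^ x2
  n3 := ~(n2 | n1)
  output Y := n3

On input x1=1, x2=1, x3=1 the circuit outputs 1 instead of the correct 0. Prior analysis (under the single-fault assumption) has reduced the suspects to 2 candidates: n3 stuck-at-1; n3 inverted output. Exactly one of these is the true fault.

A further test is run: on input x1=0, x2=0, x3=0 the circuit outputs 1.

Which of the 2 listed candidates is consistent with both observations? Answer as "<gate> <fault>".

Evaluate each candidate on input x1=0, x2=0, x3=0:
  n3 stuck-at-1: n1=0, n2=0, n3=1 [stuck-at-1] → 1 — matches
  n3 inverted output: n1=0, n2=0, n3=0 [inverted output] → 0 — eliminated
Only n3 stuck-at-1 reproduces the observed 1.

n3 stuck-at-1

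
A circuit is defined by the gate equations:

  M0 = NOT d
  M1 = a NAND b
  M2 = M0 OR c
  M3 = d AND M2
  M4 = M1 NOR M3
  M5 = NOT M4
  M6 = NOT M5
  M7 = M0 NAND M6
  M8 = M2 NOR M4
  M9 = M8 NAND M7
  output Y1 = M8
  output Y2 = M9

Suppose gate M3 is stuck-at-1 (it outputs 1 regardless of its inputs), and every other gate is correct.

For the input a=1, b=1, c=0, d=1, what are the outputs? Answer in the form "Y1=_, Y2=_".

Propagate with M3 forced: M0=0, M1=0, M2=0, M3=1 [stuck-at-1], M4=0, M5=1, M6=0, M7=1, M8=1, M9=0.
So the outputs are Y1=1, Y2=0. (Without the fault they would be Y1=0, Y2=1.)

Y1=1, Y2=0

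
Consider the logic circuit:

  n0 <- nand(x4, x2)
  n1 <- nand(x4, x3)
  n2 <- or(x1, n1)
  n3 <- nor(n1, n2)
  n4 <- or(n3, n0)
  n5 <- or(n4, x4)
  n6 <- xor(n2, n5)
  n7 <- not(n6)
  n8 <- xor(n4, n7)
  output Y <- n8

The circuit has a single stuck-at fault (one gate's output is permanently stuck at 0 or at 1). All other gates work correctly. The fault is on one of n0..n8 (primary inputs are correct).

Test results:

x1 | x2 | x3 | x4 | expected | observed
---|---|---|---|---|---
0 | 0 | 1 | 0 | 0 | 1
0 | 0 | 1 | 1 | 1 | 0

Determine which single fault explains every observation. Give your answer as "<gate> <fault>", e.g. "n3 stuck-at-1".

n5 stuck-at-0

Fault-free values for test 1 (x1=0, x2=0, x3=1, x4=0): n0=1, n1=1, n2=1, n3=0, n4=1, n5=1, n6=0, n7=1, n8=0, giving Y=0. Observed 1.
Test 1: faults giving observed 1 are {n1 stuck-at-0, n2 stuck-at-0, n5 stuck-at-0, n6 stuck-at-1, n7 stuck-at-0, n8 stuck-at-1}.
Test 2 (x1=0, x2=0, x3=1, x4=1): fault-free n0=1, n1=0, n2=0, n3=1, n4=1, n5=1, n6=1, n7=0, n8=1 → 1; observed 0. Eliminates n1 stuck-at-0, n2 stuck-at-0, n6 stuck-at-1, n7 stuck-at-0, n8 stuck-at-1.
Only n5 stuck-at-0 is consistent with every test.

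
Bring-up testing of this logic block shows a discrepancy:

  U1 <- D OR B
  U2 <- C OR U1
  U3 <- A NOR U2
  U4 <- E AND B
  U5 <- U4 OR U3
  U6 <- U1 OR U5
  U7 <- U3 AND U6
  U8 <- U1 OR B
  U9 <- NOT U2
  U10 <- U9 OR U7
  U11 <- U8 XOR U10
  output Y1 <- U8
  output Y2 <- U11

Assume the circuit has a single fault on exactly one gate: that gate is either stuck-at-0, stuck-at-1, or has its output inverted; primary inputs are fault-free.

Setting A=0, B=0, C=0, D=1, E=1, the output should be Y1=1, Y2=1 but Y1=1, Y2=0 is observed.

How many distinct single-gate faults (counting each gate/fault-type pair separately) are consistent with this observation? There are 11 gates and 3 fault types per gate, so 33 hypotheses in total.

Fault-free: U1=1, U2=1, U3=0, U4=0, U5=0, U6=1, U7=0, U8=1, U9=0, U10=0, U11=1 → Y1=1, Y2=1. Observed Y1=1, Y2=0.
  U1: none of the 3 fault types match ✗
  U2: stuck-at-0, inverted output ✓; others ✗
  U3: stuck-at-1, inverted output ✓; others ✗
  U4: none of the 3 fault types match ✗
  U5: none of the 3 fault types match ✗
  U6: none of the 3 fault types match ✗
  U7: stuck-at-1, inverted output ✓; others ✗
  U8: none of the 3 fault types match ✗
  U9: stuck-at-1, inverted output ✓; others ✗
  U10: stuck-at-1, inverted output ✓; others ✗
  U11: stuck-at-0, inverted output ✓; others ✗
Consistent faults: {U2 stuck-at-0, U2 inverted output, U3 stuck-at-1, U3 inverted output, U7 stuck-at-1, U7 inverted output, U9 stuck-at-1, U9 inverted output, U10 stuck-at-1, U10 inverted output, U11 stuck-at-0, U11 inverted output} — 12 in all.

12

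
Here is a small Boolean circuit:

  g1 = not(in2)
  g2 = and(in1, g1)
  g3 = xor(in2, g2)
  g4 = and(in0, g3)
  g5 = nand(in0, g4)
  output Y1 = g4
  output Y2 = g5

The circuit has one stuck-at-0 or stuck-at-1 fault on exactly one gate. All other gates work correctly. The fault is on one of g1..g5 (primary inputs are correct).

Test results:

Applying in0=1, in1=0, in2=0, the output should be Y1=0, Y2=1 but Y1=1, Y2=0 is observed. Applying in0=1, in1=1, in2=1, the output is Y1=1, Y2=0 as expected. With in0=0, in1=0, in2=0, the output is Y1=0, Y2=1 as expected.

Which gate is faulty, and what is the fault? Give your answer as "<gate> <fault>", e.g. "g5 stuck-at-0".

Fault-free values for test 1 (in0=1, in1=0, in2=0): g1=1, g2=0, g3=0, g4=0, g5=1, giving Y1=0, Y2=1. Observed Y1=1, Y2=0.
Test 1: faults giving observed Y1=1, Y2=0 are {g2 stuck-at-1, g3 stuck-at-1, g4 stuck-at-1}.
Test 2 (in0=1, in1=1, in2=1): fault-free g1=0, g2=0, g3=1, g4=1, g5=0 → Y1=1, Y2=0; observed Y1=1, Y2=0. Eliminates g2 stuck-at-1.
Test 3 (in0=0, in1=0, in2=0): fault-free g1=1, g2=0, g3=0, g4=0, g5=1 → Y1=0, Y2=1; observed Y1=0, Y2=1. Eliminates g4 stuck-at-1.
Only g3 stuck-at-1 is consistent with every test.

g3 stuck-at-1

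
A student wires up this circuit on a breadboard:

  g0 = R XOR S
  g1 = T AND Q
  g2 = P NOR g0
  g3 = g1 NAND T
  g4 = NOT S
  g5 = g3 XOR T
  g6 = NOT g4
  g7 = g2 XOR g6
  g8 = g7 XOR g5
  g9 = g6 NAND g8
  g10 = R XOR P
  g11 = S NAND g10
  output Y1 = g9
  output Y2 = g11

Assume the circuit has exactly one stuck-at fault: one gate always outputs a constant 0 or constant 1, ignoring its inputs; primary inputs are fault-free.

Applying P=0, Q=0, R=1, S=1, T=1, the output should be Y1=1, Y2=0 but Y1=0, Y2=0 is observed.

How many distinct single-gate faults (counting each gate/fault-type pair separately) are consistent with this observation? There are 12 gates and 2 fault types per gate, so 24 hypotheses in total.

Fault-free: g0=0, g1=0, g2=1, g3=1, g4=0, g5=0, g6=1, g7=0, g8=0, g9=1, g10=1, g11=0 → Y1=1, Y2=0. Observed Y1=0, Y2=0.
  g0: stuck-at-1 ✓; others ✗
  g1: stuck-at-1 ✓; others ✗
  g2: stuck-at-0 ✓; others ✗
  g3: stuck-at-0 ✓; others ✗
  g4: none of the 2 fault types match ✗
  g5: stuck-at-1 ✓; others ✗
  g6: none of the 2 fault types match ✗
  g7: stuck-at-1 ✓; others ✗
  g8: stuck-at-1 ✓; others ✗
  g9: stuck-at-0 ✓; others ✗
  g10: none of the 2 fault types match ✗
  g11: none of the 2 fault types match ✗
Consistent faults: {g0 stuck-at-1, g1 stuck-at-1, g2 stuck-at-0, g3 stuck-at-0, g5 stuck-at-1, g7 stuck-at-1, g8 stuck-at-1, g9 stuck-at-0} — 8 in all.

8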